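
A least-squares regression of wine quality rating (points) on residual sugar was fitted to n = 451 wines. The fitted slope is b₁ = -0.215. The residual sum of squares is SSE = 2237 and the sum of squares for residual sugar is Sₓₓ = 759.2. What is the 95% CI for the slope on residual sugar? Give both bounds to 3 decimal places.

MSE = SSE/(n − 2) = 2237/449 = 4.98218.
SE(b₁) = √(MSE/Sₓₓ) = √(4.98218/759.2) = 0.0810087.
df = n − 2 = 449.
t* = t_{0.025, 449} = 1.965261.
Margin = t* × SE = 1.965261 × 0.0810087 = 0.15920.
CI: -0.215 ± 0.15920 → (-0.374, -0.056).
With 95% confidence, each one-unit increase in residual sugar is associated with a change of between -0.374 and -0.056 points in wine quality rating.

(-0.374, -0.056)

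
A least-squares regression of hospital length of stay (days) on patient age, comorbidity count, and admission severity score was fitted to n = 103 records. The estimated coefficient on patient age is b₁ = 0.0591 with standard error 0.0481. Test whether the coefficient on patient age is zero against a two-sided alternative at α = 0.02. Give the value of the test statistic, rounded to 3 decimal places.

t = 1.229

H₀: β₁ = 0 vs H₁: β₁ ≠ 0.
t = (b₁ − β₁⁰)/SE = 0.0591 / 0.0481 = 1.229.
df = n − k − 1 = 103 − 3 − 1 = 99.
Two-sided p ≈ 0.2221, which is ≥ 0.02, so fail to reject H₀.
The data do not give significant evidence of an association between patient age and hospital length of stay, after adjusting for the other predictors.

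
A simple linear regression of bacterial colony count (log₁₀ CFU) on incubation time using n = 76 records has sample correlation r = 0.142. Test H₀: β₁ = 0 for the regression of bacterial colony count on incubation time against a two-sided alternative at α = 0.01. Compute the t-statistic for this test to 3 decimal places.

t = 1.234

t = r·√(n − 2)/√(1 − r²) = 0.142·√74/√0.979836 = 1.234.
df = n − 2 = 74.
Two-sided p ≈ 0.2211, which is ≥ 0.01, so fail to reject H₀.
The data do not give significant evidence of a linear association between incubation time and bacterial colony count.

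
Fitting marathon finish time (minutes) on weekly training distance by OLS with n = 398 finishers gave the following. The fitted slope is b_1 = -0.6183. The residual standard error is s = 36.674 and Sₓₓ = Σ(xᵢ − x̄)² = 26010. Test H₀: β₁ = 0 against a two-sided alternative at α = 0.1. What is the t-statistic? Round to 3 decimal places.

t = -2.719

SE(b_1) = s/√Sₓₓ = 36.674/√26010 = 0.227399.
t = -0.6183 / 0.227399 = -2.719.
df = n − 2 = 396.
Two-sided p ≈ 0.0068, which is < 0.1, so reject H₀.
There is evidence that weekly training distance is associated with marathon finish time.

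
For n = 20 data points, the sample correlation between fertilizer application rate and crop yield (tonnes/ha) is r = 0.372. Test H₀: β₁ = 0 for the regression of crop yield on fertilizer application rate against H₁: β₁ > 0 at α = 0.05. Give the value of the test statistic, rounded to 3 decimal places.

t = r·√(n − 2)/√(1 − r²) = 0.372·√18/√0.861616 = 1.700.
df = n − 2 = 18.
One-sided p ≈ 0.0531, which is ≥ 0.05, so fail to reject H₀.
The data do not give significant evidence of a linear association between fertilizer application rate and crop yield.

t = 1.700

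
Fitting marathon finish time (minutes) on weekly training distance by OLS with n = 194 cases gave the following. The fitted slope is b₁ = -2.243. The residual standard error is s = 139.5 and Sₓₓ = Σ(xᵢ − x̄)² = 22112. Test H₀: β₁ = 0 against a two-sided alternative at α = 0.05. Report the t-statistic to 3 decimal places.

t = -2.391

SE(b₁) = s/√Sₓₓ = 139.5/√22112 = 0.938124.
t = -2.243 / 0.938124 = -2.391.
df = n − 2 = 192.
Two-sided p ≈ 0.0178, which is < 0.05, so reject H₀.
There is evidence that weekly training distance is associated with marathon finish time.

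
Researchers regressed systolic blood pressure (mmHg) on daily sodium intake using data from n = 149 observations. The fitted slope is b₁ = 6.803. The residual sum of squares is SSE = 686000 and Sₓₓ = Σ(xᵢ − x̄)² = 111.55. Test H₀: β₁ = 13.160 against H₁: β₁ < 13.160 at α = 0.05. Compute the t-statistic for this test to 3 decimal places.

MSE = SSE/(n − 2) = 686000/147 = 4666.67.
SE(b₁) = √(MSE/Sₓₓ) = √(4666.67/111.55) = 6.46798.
t = (6.803 − 13.160) / 6.46798 = -0.983.
df = n − 2 = 147.
One-sided p ≈ 0.1637, which is ≥ 0.05, so fail to reject H₀.
The data do not give significant evidence that the true slope on daily sodium intake is below 13.160 mmHg per unit.

t = -0.983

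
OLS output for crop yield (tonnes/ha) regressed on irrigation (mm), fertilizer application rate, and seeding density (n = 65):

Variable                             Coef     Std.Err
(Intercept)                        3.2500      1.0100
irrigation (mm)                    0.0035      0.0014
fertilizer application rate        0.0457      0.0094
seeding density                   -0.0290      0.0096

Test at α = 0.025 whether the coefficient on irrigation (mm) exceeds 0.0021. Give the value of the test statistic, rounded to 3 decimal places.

Read off: b = 0.0035, SE = 0.0014 for irrigation (mm).
H₀: β₁ = 0.0021 vs H₁: β₁ > 0.0021.
t = (0.0035 − 0.0021) / 0.0014 = 1.000.
df = n − k − 1 = 65 − 3 − 1 = 61.
One-sided p ≈ 0.1606, which is ≥ 0.025, so fail to reject H₀.
The data do not give significant evidence that the true slope on irrigation (mm) exceeds 0.0021 tonnes/ha per unit, holding the other predictors fixed.

t = 1.000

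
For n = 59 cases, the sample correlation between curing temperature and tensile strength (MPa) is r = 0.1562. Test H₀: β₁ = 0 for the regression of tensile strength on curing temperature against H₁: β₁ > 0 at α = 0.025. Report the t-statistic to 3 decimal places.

t = 1.194

t = r·√(n − 2)/√(1 − r²) = 0.1562·√57/√0.975602 = 1.194.
df = n − 2 = 57.
One-sided p ≈ 0.1187, which is ≥ 0.025, so fail to reject H₀.
The data do not give significant evidence of a linear association between curing temperature and tensile strength.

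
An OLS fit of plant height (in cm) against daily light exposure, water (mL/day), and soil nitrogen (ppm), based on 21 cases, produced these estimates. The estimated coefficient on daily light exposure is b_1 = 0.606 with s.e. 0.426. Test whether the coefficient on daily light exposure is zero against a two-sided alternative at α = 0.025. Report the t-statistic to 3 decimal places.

t = 1.423

H₀: β₁ = 0 vs H₁: β₁ ≠ 0.
t = (b_1 − β₁⁰)/SE = 0.606 / 0.426 = 1.423.
df = n − k − 1 = 21 − 3 − 1 = 17.
Two-sided p ≈ 0.1730, which is ≥ 0.025, so fail to reject H₀.
The data do not give significant evidence of an association between daily light exposure and plant height, after adjusting for the other predictors.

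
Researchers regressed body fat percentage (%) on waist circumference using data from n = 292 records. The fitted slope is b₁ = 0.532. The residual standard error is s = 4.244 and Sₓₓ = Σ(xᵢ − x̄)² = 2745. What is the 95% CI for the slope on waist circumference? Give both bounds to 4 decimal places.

(0.3726, 0.6914)

SE(b₁) = s/√Sₓₓ = 4.244/√2745 = 0.0810036.
df = n − 2 = 290.
t* = t_{0.025, 290} = 1.968178.
Margin = t* × SE = 1.968178 × 0.0810036 = 0.159429.
CI: 0.532 ± 0.159429 → (0.3726, 0.6914).
With 95% confidence, each one-unit increase in waist circumference is associated with a change of between 0.3726 and 0.6914 % in body fat percentage.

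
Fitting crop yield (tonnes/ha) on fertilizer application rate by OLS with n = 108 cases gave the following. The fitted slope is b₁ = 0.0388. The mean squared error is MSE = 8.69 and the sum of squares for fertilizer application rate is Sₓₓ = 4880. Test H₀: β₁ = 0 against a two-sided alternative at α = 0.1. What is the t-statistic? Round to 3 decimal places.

SE(b₁) = √(MSE/Sₓₓ) = √(8.69/4880) = 0.0421988.
t = 0.0388 / 0.0421988 = 0.919.
df = n − 2 = 106.
Two-sided p ≈ 0.3599, which is ≥ 0.1, so fail to reject H₀.
The data do not give significant evidence of an association between fertilizer application rate and crop yield.

t = 0.919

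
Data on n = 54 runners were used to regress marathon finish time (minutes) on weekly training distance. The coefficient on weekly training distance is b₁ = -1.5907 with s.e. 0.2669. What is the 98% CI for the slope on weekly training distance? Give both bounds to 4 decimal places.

df = n − 2 = 54 − 2 = 52.
t* = t_{0.01, 52} = 2.400225.
Margin = t* × SE = 2.400225 × 0.2669 = 0.640620.
CI: -1.5907 ± 0.640620 → (-2.2313, -0.9501).
With 98% confidence, each one-unit increase in weekly training distance is associated with a change of between -2.2313 and -0.9501 minutes in marathon finish time.

(-2.2313, -0.9501)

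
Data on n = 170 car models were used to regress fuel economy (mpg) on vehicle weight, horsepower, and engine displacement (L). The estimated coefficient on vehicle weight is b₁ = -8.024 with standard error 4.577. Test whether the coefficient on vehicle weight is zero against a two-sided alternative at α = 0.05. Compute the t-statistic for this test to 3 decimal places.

t = -1.753

H₀: β₁ = 0 vs H₁: β₁ ≠ 0.
t = (b₁ − β₁⁰)/SE = -8.024 / 4.577 = -1.753.
df = n − k − 1 = 170 − 3 − 1 = 166.
Two-sided p ≈ 0.0814, which is ≥ 0.05, so fail to reject H₀.
The data do not give significant evidence of an association between vehicle weight and fuel economy, after adjusting for the other predictors.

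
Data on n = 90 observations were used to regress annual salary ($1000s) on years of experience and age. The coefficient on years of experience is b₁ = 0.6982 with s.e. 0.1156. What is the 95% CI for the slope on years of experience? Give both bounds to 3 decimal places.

df = n − k − 1 = 90 − 2 − 1 = 87.
t* = t_{0.025, 87} = 1.987608.
Margin = t* × SE = 1.987608 × 0.1156 = 0.22977.
CI: 0.6982 ± 0.22977 → (0.468, 0.928).
With 95% confidence, each one-unit increase in years of experience is associated with a change of between 0.468 and 0.928 $1000s in annual salary, holding the other predictors fixed.

(0.468, 0.928)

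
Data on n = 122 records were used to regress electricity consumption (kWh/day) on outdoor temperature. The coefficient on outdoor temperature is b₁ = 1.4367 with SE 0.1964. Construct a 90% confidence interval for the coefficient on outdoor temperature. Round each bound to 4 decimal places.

(1.1111, 1.7623)

df = n − 2 = 122 − 2 = 120.
t* = t_{0.05, 120} = 1.657651.
Margin = t* × SE = 1.657651 × 0.1964 = 0.325563.
CI: 1.4367 ± 0.325563 → (1.1111, 1.7623).
With 90% confidence, each one-unit increase in outdoor temperature is associated with a change of between 1.1111 and 1.7623 kWh/day in electricity consumption.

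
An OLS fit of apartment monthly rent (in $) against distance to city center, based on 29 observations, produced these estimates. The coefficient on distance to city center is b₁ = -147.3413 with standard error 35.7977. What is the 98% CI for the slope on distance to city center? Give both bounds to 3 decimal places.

(-235.857, -58.826)

df = n − 2 = 29 − 2 = 27.
t* = t_{0.01, 27} = 2.47266.
Margin = t* × SE = 2.47266 × 35.7977 = 88.51554.
CI: -147.3413 ± 88.51554 → (-235.857, -58.826).
With 98% confidence, each one-unit increase in distance to city center is associated with a change of between -235.857 and -58.826 $ in apartment monthly rent.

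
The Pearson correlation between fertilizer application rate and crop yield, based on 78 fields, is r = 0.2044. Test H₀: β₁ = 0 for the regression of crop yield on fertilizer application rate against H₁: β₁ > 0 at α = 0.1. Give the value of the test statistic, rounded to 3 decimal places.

t = r·√(n − 2)/√(1 − r²) = 0.2044·√76/√0.958221 = 1.820.
df = n − 2 = 76.
One-sided p ≈ 0.0363, which is < 0.1, so reject H₀.
There is evidence of a linear association between fertilizer application rate and crop yield.

t = 1.820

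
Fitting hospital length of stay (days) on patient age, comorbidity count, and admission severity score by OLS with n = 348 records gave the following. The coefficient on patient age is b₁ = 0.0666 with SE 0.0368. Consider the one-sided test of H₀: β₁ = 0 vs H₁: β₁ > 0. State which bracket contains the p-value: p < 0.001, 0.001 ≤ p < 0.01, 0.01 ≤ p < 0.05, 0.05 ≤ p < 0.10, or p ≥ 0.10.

t = 0.0666 / 0.0368 = 1.810.
df = n − k − 1 = 348 − 3 − 1 = 344.
One-sided p = P(T_{344} > t) ≈ 0.0356.
So 0.01 ≤ p < 0.05.

0.01 ≤ p < 0.05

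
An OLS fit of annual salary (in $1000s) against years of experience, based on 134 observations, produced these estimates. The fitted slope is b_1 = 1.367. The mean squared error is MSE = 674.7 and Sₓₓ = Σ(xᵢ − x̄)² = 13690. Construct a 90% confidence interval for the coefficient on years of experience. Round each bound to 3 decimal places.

SE(b_1) = √(MSE/Sₓₓ) = √(674.7/13690) = 0.222.
df = n − 2 = 132.
t* = t_{0.05, 132} = 1.656479.
Margin = t* × SE = 1.656479 × 0.222 = 0.36774.
CI: 1.367 ± 0.36774 → (0.999, 1.735).
With 90% confidence, each one-unit increase in years of experience is associated with a change of between 0.999 and 1.735 $1000s in annual salary.

(0.999, 1.735)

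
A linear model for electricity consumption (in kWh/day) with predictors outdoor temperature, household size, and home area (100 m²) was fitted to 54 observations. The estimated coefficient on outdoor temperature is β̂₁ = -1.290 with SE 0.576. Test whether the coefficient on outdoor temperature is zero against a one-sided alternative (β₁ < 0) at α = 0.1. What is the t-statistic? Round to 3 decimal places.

H₀: β₁ = 0 vs H₁: β₁ < 0.
t = (β̂₁ − β₁⁰)/SE = -1.290 / 0.576 = -2.240.
df = n − k − 1 = 54 − 3 − 1 = 50.
One-sided p ≈ 0.0148, which is < 0.1, so reject H₀.
There is evidence that the true slope on outdoor temperature is negative, holding the other predictors fixed.

t = -2.240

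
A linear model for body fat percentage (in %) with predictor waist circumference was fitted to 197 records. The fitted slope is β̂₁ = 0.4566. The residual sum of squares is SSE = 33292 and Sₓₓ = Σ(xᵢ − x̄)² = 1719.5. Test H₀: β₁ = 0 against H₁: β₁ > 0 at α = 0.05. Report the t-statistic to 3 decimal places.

t = 1.449

MSE = SSE/(n − 2) = 33292/195 = 170.728.
SE(β̂₁) = √(MSE/Sₓₓ) = √(170.728/1719.5) = 0.315102.
t = 0.4566 / 0.315102 = 1.449.
df = n − 2 = 195.
One-sided p ≈ 0.0745, which is ≥ 0.05, so fail to reject H₀.
The data do not give significant evidence that the true slope on waist circumference is positive.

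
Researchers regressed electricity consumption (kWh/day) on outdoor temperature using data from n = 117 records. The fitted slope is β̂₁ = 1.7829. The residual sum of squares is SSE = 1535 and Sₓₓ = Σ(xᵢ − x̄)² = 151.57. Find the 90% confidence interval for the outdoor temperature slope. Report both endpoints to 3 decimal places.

MSE = SSE/(n − 2) = 1535/115 = 13.3478.
SE(β̂₁) = √(MSE/Sₓₓ) = √(13.3478/151.57) = 0.296755.
df = n − 2 = 115.
t* = t_{0.05, 115} = 1.658212.
Margin = t* × SE = 1.658212 × 0.296755 = 0.49208.
CI: 1.7829 ± 0.49208 → (1.291, 2.275).
With 90% confidence, each one-unit increase in outdoor temperature is associated with a change of between 1.291 and 2.275 kWh/day in electricity consumption.

(1.291, 2.275)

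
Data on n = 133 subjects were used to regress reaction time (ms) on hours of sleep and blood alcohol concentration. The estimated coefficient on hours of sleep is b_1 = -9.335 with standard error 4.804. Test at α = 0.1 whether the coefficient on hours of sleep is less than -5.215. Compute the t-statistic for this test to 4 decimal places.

H₀: β₁ = -5.215 vs H₁: β₁ < -5.215.
t = (b_1 − β₁⁰)/SE = (-9.335 − (-5.215)) / 4.804 = -0.8576.
df = n − k − 1 = 133 − 2 − 1 = 130.
One-sided p ≈ 0.1963, which is ≥ 0.1, so fail to reject H₀.
The data do not give significant evidence that the true slope on hours of sleep is below -5.215 ms per unit, holding the other predictors fixed.

t = -0.8576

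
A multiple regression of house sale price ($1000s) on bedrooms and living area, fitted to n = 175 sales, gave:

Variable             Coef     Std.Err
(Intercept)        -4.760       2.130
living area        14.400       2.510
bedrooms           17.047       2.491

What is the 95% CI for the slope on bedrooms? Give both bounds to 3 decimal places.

(12.130, 21.964)

Read off: b = 17.047, SE = 2.491 for bedrooms.
df = n − k − 1 = 175 − 2 − 1 = 172.
t* = t_{0.025, 172} = 1.973852.
Margin = t* × SE = 1.973852 × 2.491 = 4.91687.
CI: 17.047 ± 4.91687 → (12.130, 21.964).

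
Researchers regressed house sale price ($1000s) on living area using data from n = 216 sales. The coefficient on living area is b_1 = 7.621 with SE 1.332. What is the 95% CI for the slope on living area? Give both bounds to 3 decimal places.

df = n − 2 = 216 − 2 = 214.
t* = t_{0.025, 214} = 1.971111.
Margin = t* × SE = 1.971111 × 1.332 = 2.62552.
CI: 7.621 ± 2.62552 → (4.995, 10.247).
With 95% confidence, each one-unit increase in living area is associated with a change of between 4.995 and 10.247 $1000s in house sale price.

(4.995, 10.247)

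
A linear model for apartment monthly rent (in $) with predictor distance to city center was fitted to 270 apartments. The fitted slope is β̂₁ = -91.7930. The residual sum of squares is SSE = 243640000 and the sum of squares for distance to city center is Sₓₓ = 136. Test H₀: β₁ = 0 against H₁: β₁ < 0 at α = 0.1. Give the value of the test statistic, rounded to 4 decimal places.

MSE = SSE/(n − 2) = 243640000/268 = 909104.
SE(β̂₁) = √(MSE/Sₓₓ) = √(909104/136) = 81.7594.
t = -91.7930 / 81.7594 = -1.1227.
df = n − 2 = 268.
One-sided p ≈ 0.1313, which is ≥ 0.1, so fail to reject H₀.
The data do not give significant evidence that the true slope on distance to city center is negative.

t = -1.1227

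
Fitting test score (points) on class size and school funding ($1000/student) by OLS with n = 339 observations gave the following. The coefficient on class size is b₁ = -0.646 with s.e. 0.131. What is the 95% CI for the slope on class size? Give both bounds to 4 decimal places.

df = n − k − 1 = 339 − 2 − 1 = 336.
t* = t_{0.025, 336} = 1.967049.
Margin = t* × SE = 1.967049 × 0.131 = 0.257683.
CI: -0.646 ± 0.257683 → (-0.9037, -0.3883).
With 95% confidence, each one-unit increase in class size is associated with a change of between -0.9037 and -0.3883 points in test score, holding the other predictors fixed.

(-0.9037, -0.3883)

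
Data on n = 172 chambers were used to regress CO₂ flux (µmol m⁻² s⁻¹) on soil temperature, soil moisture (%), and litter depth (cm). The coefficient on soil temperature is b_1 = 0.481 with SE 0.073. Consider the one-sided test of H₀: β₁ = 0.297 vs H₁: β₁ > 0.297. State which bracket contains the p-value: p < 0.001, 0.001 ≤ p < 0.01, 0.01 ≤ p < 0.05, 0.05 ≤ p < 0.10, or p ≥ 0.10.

t = (0.481 − 0.297) / 0.073 = 2.521.
df = n − k − 1 = 172 − 3 − 1 = 168.
One-sided p = P(T_{168} > t) ≈ 0.0063.
So 0.001 ≤ p < 0.01.

0.001 ≤ p < 0.01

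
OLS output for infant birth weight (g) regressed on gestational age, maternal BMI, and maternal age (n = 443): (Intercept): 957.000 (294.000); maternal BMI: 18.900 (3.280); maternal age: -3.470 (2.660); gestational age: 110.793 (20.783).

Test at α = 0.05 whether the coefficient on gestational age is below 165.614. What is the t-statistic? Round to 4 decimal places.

t = -2.6378

Read off: b = 110.793, SE = 20.783 for gestational age.
H₀: β₁ = 165.614 vs H₁: β₁ < 165.614.
t = (110.793 − 165.614) / 20.783 = -2.6378.
df = n − k − 1 = 443 − 3 − 1 = 439.
One-sided p ≈ 0.0043, which is < 0.05, so reject H₀.
There is evidence that the true slope on gestational age is below 165.614 g per unit, holding the other predictors fixed.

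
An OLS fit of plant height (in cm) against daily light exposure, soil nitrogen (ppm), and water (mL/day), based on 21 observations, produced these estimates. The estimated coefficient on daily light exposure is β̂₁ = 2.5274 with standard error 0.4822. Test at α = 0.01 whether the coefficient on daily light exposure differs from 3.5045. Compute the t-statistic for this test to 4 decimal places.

t = -2.0263

H₀: β₁ = 3.5045 vs H₁: β₁ ≠ 3.5045.
t = (β̂₁ − β₁⁰)/SE = (2.5274 − 3.5045) / 0.4822 = -2.0263.
df = n − k − 1 = 21 − 3 − 1 = 17.
Two-sided p ≈ 0.0587, which is ≥ 0.01, so fail to reject H₀.
The data are consistent with a true slope of 3.5045 cm per unit of daily light exposure, holding the other predictors fixed.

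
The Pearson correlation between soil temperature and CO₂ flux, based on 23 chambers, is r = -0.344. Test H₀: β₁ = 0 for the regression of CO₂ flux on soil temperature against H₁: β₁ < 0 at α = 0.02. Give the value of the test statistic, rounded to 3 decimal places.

t = r·√(n − 2)/√(1 − r²) = -0.344·√21/√0.881664 = -1.679.
df = n − 2 = 21.
One-sided p ≈ 0.0540, which is ≥ 0.02, so fail to reject H₀.
The data do not give significant evidence of a linear association between soil temperature and CO₂ flux.

t = -1.679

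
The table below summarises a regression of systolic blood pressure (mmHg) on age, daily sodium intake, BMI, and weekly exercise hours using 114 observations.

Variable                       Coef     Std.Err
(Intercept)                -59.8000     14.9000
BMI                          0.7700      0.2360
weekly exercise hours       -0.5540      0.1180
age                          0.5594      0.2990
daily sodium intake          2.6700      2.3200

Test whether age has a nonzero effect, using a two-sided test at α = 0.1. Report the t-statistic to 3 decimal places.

Read off: b = 0.5594, SE = 0.2990 for age.
H₀: β₁ = 0 vs H₁: β₁ ≠ 0.
t = 0.5594 / 0.2990 = 1.871.
df = n − k − 1 = 114 − 4 − 1 = 109.
Two-sided p ≈ 0.0640, which is < 0.1, so reject H₀.
There is evidence that age is associated with systolic blood pressure, holding the other predictors fixed.

t = 1.871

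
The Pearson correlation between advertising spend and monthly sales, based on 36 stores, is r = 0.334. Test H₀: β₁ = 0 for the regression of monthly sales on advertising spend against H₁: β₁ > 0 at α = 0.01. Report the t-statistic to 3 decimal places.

t = r·√(n − 2)/√(1 − r²) = 0.334·√34/√0.888444 = 2.066.
df = n − 2 = 34.
One-sided p ≈ 0.0232, which is ≥ 0.01, so fail to reject H₀.
The data do not give significant evidence of a linear association between advertising spend and monthly sales.

t = 2.066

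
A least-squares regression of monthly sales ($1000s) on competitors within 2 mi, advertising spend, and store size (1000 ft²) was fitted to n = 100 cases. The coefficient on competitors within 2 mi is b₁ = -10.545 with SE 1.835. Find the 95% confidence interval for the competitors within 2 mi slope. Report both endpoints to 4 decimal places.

(-14.1874, -6.9026)

df = n − k − 1 = 100 − 3 − 1 = 96.
t* = t_{0.025, 96} = 1.984984.
Margin = t* × SE = 1.984984 × 1.835 = 3.642446.
CI: -10.545 ± 3.642446 → (-14.1874, -6.9026).
With 95% confidence, each one-unit increase in competitors within 2 mi is associated with a change of between -14.1874 and -6.9026 $1000s in monthly sales, holding the other predictors fixed.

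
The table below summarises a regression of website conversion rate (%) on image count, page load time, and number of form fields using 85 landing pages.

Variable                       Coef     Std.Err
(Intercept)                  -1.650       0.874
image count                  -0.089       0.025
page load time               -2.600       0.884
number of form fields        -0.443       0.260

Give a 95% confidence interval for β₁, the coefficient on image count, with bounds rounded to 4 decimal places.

(-0.1387, -0.0393)

Read off: b = -0.089, SE = 0.025 for image count.
df = n − k − 1 = 85 − 3 − 1 = 81.
t* = t_{0.025, 81} = 1.989686.
Margin = t* × SE = 1.989686 × 0.025 = 0.049742.
CI: -0.089 ± 0.049742 → (-0.1387, -0.0393).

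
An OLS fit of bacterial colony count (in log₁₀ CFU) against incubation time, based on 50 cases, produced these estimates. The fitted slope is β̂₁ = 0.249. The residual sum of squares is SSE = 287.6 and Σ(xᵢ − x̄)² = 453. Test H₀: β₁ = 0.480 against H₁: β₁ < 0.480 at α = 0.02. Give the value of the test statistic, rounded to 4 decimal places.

MSE = SSE/(n − 2) = 287.6/48 = 5.99167.
SE(β̂₁) = √(MSE/Sₓₓ) = √(5.99167/453) = 0.115007.
t = (0.249 − 0.480) / 0.115007 = -2.0086.
df = n − 2 = 48.
One-sided p ≈ 0.0251, which is ≥ 0.02, so fail to reject H₀.
The data do not give significant evidence that the true slope on incubation time is below 0.480 log₁₀ CFU per unit.

t = -2.0086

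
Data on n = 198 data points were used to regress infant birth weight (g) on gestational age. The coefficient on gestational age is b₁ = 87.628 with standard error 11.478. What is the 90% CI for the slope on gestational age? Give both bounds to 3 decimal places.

(68.659, 106.597)

df = n − 2 = 198 − 2 = 196.
t* = t_{0.05, 196} = 1.652665.
Margin = t* × SE = 1.652665 × 11.478 = 18.96929.
CI: 87.628 ± 18.96929 → (68.659, 106.597).
With 90% confidence, each one-unit increase in gestational age is associated with a change of between 68.659 and 106.597 g in infant birth weight.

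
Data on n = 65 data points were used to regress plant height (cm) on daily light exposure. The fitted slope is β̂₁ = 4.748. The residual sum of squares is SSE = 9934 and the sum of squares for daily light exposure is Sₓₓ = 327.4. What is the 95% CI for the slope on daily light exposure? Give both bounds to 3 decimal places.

(3.361, 6.135)

MSE = SSE/(n − 2) = 9934/63 = 157.683.
SE(β̂₁) = √(MSE/Sₓₓ) = √(157.683/327.4) = 0.693989.
df = n − 2 = 63.
t* = t_{0.025, 63} = 1.998341.
Margin = t* × SE = 1.998341 × 0.693989 = 1.38683.
CI: 4.748 ± 1.38683 → (3.361, 6.135).
With 95% confidence, each one-unit increase in daily light exposure is associated with a change of between 3.361 and 6.135 cm in plant height.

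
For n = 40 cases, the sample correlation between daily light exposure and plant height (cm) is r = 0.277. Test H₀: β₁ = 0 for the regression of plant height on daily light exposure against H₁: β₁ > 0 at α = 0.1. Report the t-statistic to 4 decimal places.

t = 1.7771

t = r·√(n − 2)/√(1 − r²) = 0.277·√38/√0.923271 = 1.7771.
df = n − 2 = 38.
One-sided p ≈ 0.0418, which is < 0.1, so reject H₀.
There is evidence of a linear association between daily light exposure and plant height.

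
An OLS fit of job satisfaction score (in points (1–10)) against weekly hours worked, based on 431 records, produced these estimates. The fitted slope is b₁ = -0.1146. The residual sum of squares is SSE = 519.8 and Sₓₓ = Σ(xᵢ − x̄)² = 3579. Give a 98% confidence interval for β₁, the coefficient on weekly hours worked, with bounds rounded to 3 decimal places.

MSE = SSE/(n − 2) = 519.8/429 = 1.21166.
SE(b₁) = √(MSE/Sₓₓ) = √(1.21166/3579) = 0.0183996.
df = n − 2 = 429.
t* = t_{0.01, 429} = 2.335072.
Margin = t* × SE = 2.335072 × 0.0183996 = 0.04296.
CI: -0.1146 ± 0.04296 → (-0.158, -0.072).
With 98% confidence, each one-unit increase in weekly hours worked is associated with a change of between -0.158 and -0.072 points (1–10) in job satisfaction score.

(-0.158, -0.072)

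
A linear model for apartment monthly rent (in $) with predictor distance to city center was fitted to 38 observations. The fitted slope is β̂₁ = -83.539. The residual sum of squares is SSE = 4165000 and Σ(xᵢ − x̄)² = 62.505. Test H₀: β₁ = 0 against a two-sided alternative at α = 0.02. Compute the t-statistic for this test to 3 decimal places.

t = -1.942

MSE = SSE/(n − 2) = 4165000/36 = 115694.
SE(β̂₁) = √(MSE/Sₓₓ) = √(115694/62.505) = 43.0228.
t = -83.539 / 43.0228 = -1.942.
df = n − 2 = 36.
Two-sided p ≈ 0.0600, which is ≥ 0.02, so fail to reject H₀.
The data do not give significant evidence of an association between distance to city center and apartment monthly rent.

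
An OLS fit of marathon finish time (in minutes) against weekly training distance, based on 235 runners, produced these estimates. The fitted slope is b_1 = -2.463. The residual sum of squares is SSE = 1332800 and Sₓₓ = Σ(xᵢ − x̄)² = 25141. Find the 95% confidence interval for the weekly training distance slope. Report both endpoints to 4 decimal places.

MSE = SSE/(n − 2) = 1332800/233 = 5720.17.
SE(b_1) = √(MSE/Sₓₓ) = √(5720.17/25141) = 0.476994.
df = n − 2 = 233.
t* = t_{0.025, 233} = 1.970198.
Margin = t* × SE = 1.970198 × 0.476994 = 0.939773.
CI: -2.463 ± 0.939773 → (-3.4028, -1.5232).
With 95% confidence, each one-unit increase in weekly training distance is associated with a change of between -3.4028 and -1.5232 minutes in marathon finish time.

(-3.4028, -1.5232)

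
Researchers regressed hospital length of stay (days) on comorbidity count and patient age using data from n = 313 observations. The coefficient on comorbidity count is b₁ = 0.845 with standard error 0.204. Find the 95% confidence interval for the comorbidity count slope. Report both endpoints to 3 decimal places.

df = n − k − 1 = 313 − 2 − 1 = 310.
t* = t_{0.025, 310} = 1.967646.
Margin = t* × SE = 1.967646 × 0.204 = 0.40140.
CI: 0.845 ± 0.40140 → (0.444, 1.246).
With 95% confidence, each one-unit increase in comorbidity count is associated with a change of between 0.444 and 1.246 days in hospital length of stay, holding the other predictors fixed.

(0.444, 1.246)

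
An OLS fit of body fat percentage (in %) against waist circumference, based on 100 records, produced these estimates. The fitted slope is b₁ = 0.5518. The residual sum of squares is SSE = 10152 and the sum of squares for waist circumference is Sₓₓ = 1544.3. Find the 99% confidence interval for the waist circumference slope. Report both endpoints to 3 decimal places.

(-0.129, 1.232)

MSE = SSE/(n − 2) = 10152/98 = 103.592.
SE(b₁) = √(MSE/Sₓₓ) = √(103.592/1544.3) = 0.258998.
df = n − 2 = 98.
t* = t_{0.005, 98} = 2.626931.
Margin = t* × SE = 2.626931 × 0.258998 = 0.68037.
CI: 0.5518 ± 0.68037 → (-0.129, 1.232).
With 99% confidence, each one-unit increase in waist circumference is associated with a change of between -0.129 and 1.232 % in body fat percentage.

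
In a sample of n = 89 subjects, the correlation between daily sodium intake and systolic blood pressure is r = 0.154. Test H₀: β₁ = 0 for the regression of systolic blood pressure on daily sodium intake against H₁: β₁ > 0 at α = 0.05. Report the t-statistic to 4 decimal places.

t = 1.4538

t = r·√(n − 2)/√(1 − r²) = 0.154·√87/√0.976284 = 1.4538.
df = n − 2 = 87.
One-sided p ≈ 0.0748, which is ≥ 0.05, so fail to reject H₀.
The data do not give significant evidence of a linear association between daily sodium intake and systolic blood pressure.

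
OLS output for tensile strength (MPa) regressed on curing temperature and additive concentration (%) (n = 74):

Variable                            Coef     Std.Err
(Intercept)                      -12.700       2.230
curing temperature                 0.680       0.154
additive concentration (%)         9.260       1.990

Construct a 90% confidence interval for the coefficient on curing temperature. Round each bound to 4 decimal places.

Read off: b = 0.680, SE = 0.154 for curing temperature.
df = n − k − 1 = 74 − 2 − 1 = 71.
t* = t_{0.05, 71} = 1.6666.
Margin = t* × SE = 1.6666 × 0.154 = 0.256656.
CI: 0.680 ± 0.256656 → (0.4233, 0.9367).

(0.4233, 0.9367)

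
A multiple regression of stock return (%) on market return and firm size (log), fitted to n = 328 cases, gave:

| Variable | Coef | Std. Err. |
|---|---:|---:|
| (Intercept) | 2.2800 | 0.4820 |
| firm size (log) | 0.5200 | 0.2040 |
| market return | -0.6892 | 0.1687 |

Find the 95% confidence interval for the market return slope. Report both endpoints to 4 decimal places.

Read off: b = -0.6892, SE = 0.1687 for market return.
df = n − k − 1 = 328 − 2 − 1 = 325.
t* = t_{0.025, 325} = 1.96729.
Margin = t* × SE = 1.96729 × 0.1687 = 0.331882.
CI: -0.6892 ± 0.331882 → (-1.0211, -0.3573).

(-1.0211, -0.3573)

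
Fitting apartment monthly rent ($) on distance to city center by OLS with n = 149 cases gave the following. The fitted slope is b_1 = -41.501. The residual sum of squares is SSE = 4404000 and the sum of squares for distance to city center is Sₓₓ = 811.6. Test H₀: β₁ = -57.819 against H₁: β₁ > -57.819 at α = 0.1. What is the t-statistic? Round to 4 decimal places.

t = 2.6858

MSE = SSE/(n − 2) = 4404000/147 = 29959.2.
SE(b_1) = √(MSE/Sₓₓ) = √(29959.2/811.6) = 6.07567.
t = (-41.501 − (-57.819)) / 6.07567 = 2.6858.
df = n − 2 = 147.
One-sided p ≈ 0.0040, which is < 0.1, so reject H₀.
There is evidence that the true slope on distance to city center exceeds -57.819 $ per unit.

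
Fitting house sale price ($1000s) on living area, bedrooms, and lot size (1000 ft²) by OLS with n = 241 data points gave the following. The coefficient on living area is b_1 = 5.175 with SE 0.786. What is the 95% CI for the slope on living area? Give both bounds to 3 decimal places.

(3.627, 6.723)

df = n − k − 1 = 241 − 3 − 1 = 237.
t* = t_{0.025, 237} = 1.970024.
Margin = t* × SE = 1.970024 × 0.786 = 1.54844.
CI: 5.175 ± 1.54844 → (3.627, 6.723).
With 95% confidence, each one-unit increase in living area is associated with a change of between 3.627 and 6.723 $1000s in house sale price, holding the other predictors fixed.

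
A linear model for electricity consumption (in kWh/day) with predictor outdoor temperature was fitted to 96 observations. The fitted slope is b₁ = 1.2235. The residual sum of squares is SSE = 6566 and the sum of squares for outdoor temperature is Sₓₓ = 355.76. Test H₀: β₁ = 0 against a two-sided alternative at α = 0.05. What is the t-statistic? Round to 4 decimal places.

MSE = SSE/(n − 2) = 6566/94 = 69.8511.
SE(b₁) = √(MSE/Sₓₓ) = √(69.8511/355.76) = 0.443106.
t = 1.2235 / 0.443106 = 2.7612.
df = n − 2 = 94.
Two-sided p ≈ 0.0069, which is < 0.05, so reject H₀.
There is evidence that outdoor temperature is associated with electricity consumption.

t = 2.7612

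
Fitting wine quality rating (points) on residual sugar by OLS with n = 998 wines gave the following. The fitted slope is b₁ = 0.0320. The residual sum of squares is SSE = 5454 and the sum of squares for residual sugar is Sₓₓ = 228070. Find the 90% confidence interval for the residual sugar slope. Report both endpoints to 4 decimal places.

MSE = SSE/(n − 2) = 5454/996 = 5.4759.
SE(b₁) = √(MSE/Sₓₓ) = √(5.4759/228070) = 0.00489997.
df = n − 2 = 996.
t* = t_{0.05, 996} = 1.646385.
Margin = t* × SE = 1.646385 × 0.00489997 = 0.008067.
CI: 0.0320 ± 0.008067 → (0.0239, 0.0401).
With 90% confidence, each one-unit increase in residual sugar is associated with a change of between 0.0239 and 0.0401 points in wine quality rating.

(0.0239, 0.0401)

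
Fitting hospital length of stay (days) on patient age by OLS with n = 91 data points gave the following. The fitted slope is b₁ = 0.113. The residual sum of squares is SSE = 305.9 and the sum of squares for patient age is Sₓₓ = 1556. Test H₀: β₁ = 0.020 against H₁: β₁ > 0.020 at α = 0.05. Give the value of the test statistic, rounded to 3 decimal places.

MSE = SSE/(n − 2) = 305.9/89 = 3.43708.
SE(b₁) = √(MSE/Sₓₓ) = √(3.43708/1556) = 0.0469991.
t = (0.113 − 0.020) / 0.0469991 = 1.979.
df = n − 2 = 89.
One-sided p ≈ 0.0255, which is < 0.05, so reject H₀.
There is evidence that the true slope on patient age exceeds 0.020 days per unit.

t = 1.979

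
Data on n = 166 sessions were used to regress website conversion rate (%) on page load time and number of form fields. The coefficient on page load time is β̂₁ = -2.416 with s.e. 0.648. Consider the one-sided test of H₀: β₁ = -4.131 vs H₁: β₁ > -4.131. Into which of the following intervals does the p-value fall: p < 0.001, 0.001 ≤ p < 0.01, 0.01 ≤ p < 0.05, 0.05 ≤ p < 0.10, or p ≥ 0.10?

t = (-2.416 − (-4.131)) / 0.648 = 2.647.
df = n − k − 1 = 166 − 2 − 1 = 163.
One-sided p = P(T_{163} > t) ≈ 0.0045.
So 0.001 ≤ p < 0.01.

0.001 ≤ p < 0.01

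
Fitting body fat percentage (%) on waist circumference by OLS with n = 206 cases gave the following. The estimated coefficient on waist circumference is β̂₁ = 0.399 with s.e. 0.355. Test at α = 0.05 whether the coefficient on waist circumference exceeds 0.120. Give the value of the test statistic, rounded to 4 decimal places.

t = 0.7859

H₀: β₁ = 0.120 vs H₁: β₁ > 0.120.
t = (β̂₁ − β₁⁰)/SE = (0.399 − 0.120) / 0.355 = 0.7859.
df = n − 2 = 206 − 2 = 204.
One-sided p ≈ 0.2164, which is ≥ 0.05, so fail to reject H₀.
The data do not give significant evidence that the true slope on waist circumference exceeds 0.120 % per unit.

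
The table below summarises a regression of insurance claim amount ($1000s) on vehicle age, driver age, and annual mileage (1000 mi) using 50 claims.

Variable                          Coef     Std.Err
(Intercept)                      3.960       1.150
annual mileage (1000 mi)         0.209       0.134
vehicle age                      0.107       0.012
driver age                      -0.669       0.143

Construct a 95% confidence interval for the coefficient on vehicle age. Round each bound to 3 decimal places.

Read off: b = 0.107, SE = 0.012 for vehicle age.
df = n − k − 1 = 50 − 3 − 1 = 46.
t* = t_{0.025, 46} = 2.012896.
Margin = t* × SE = 2.012896 × 0.012 = 0.02415.
CI: 0.107 ± 0.02415 → (0.083, 0.131).

(0.083, 0.131)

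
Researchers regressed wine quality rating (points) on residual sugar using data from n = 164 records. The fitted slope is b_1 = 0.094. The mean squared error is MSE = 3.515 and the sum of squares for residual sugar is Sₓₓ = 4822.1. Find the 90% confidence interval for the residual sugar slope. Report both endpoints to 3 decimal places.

SE(b_1) = √(MSE/Sₓₓ) = √(3.515/4822.1) = 0.0269988.
df = n − 2 = 162.
t* = t_{0.05, 162} = 1.654314.
Margin = t* × SE = 1.654314 × 0.0269988 = 0.04466.
CI: 0.094 ± 0.04466 → (0.049, 0.139).
With 90% confidence, each one-unit increase in residual sugar is associated with a change of between 0.049 and 0.139 points in wine quality rating.

(0.049, 0.139)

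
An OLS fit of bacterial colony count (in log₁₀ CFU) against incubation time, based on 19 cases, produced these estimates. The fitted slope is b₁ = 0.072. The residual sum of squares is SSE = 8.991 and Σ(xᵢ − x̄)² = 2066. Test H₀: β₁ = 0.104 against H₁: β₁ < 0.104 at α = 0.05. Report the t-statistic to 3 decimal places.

t = -2.000

MSE = SSE/(n − 2) = 8.991/17 = 0.528882.
SE(b₁) = √(MSE/Sₓₓ) = √(0.528882/2066) = 0.0159998.
t = (0.072 − 0.104) / 0.0159998 = -2.000.
df = n − 2 = 17.
One-sided p ≈ 0.0309, which is < 0.05, so reject H₀.
There is evidence that the true slope on incubation time is below 0.104 log₁₀ CFU per unit.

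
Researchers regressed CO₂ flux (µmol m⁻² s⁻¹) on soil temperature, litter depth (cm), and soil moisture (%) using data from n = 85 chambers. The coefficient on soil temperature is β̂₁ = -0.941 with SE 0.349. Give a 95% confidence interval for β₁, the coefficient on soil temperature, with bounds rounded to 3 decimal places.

df = n − k − 1 = 85 − 3 − 1 = 81.
t* = t_{0.025, 81} = 1.989686.
Margin = t* × SE = 1.989686 × 0.349 = 0.69440.
CI: -0.941 ± 0.69440 → (-1.635, -0.247).
With 95% confidence, each one-unit increase in soil temperature is associated with a change of between -1.635 and -0.247 µmol m⁻² s⁻¹ in CO₂ flux, holding the other predictors fixed.

(-1.635, -0.247)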